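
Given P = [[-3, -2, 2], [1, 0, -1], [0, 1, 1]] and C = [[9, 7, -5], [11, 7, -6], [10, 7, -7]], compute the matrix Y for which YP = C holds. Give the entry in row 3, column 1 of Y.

-4

Right-multiplying both sides by P⁻¹ gives Y = CP⁻¹.
det P = 1; the adjugate gives P⁻¹ = [[1, 4, 2], [-1, -3, -1], [1, 3, 2]].
Y = CP⁻¹ = [[9, 7, -5], [11, 7, -6], [10, 7, -7]] · [[1, 4, 2], [-1, -3, -1], [1, 3, 2]] = [[-3, 0, 1], [-2, 5, 3], [-4, -2, -1]].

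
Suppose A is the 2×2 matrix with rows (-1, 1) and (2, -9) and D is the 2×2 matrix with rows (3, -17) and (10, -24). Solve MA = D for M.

M = [[1, 2], [-6, 2]]

A is on the right of M, so right-multiply by A⁻¹: M = DA⁻¹.
det A = 7, so A⁻¹ = [[-9/7, -1/7], [-2/7, -1/7]].
M = DA⁻¹ = [[3, -17], [10, -24]] · [[-9/7, -1/7], [-2/7, -1/7]] = [[1, 2], [-6, 2]].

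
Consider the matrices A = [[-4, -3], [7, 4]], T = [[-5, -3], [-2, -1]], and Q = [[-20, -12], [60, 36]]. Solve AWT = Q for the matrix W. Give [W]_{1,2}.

0

W = A⁻¹QT⁻¹ (apply A⁻¹ on the left and T⁻¹ on the right).
A has determinant 5; A⁻¹ = [[4/5, 3/5], [-7/5, -4/5]].
T has determinant -1; T⁻¹ = [[1, -3], [-2, 5]].
A⁻¹Q = [[20, 12], [-20, -12]].
W = (A⁻¹Q)T⁻¹ = [[-4, 0], [4, 0]].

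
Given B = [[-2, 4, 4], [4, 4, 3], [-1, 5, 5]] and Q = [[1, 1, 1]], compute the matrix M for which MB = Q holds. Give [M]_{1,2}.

0

B is on the right of M, so right-multiply by B⁻¹: M = QB⁻¹.
det B = -6, so B⁻¹ = [[-5/6, 0, 2/3], [23/6, 1, -11/3], [-4, -1, 4]].
M = QB⁻¹ = [[1, 1, 1]] · [[-5/6, 0, 2/3], [23/6, 1, -11/3], [-4, -1, 4]] = [[-1, 0, 1]].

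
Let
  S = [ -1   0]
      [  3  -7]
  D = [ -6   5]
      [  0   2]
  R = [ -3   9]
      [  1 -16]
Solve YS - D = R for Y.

Y = [[3, -2], [5, 2]]

YS = R + D = [[-9, 14], [1, -14]].
S is on the right of Y, so right-multiply by S⁻¹: Y = (R + D)S⁻¹.
det S = 7; the adjugate gives S⁻¹ = [[-1, 0], [-3/7, -1/7]].
Y = (R + D)S⁻¹ = [[3, -2], [5, 2]].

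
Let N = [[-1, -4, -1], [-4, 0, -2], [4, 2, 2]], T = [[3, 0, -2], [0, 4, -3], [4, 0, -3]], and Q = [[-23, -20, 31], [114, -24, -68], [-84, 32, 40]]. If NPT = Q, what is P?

P = N⁻¹QT⁻¹ (apply N⁻¹ on the left and T⁻¹ on the right).
N has determinant 4; N⁻¹ = [[1, 3/2, 2], [0, 1/2, 1/2], [-2, -7/2, -4]].
det T = -4, so T⁻¹ = [[3, 0, -2], [3, 1/4, -9/4], [4, 0, -3]].
N⁻¹Q = [[-20, 8, 9], [15, 4, -14], [-17, -4, 16]].
P = (N⁻¹Q)T⁻¹ = [[0, 2, -5], [1, 1, 3], [1, -1, -5]].

P = [[0, 2, -5], [1, 1, 3], [1, -1, -5]]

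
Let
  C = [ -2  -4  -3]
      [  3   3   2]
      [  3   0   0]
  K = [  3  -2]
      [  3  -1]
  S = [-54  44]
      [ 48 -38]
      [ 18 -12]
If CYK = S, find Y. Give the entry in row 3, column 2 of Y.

0

Isolating Y: multiply by C⁻¹ from the left and K⁻¹ from the right, so Y = C⁻¹SK⁻¹.
det C = 3; the adjugate gives C⁻¹ = [[0, 0, 1/3], [2, 3, -5/3], [-3, -4, 2]].
det K = 3; the adjugate gives K⁻¹ = [[-1/3, 2/3], [-1, 1]].
C⁻¹S = [[6, -4], [6, -6], [6, -4]].
Y = (C⁻¹S)K⁻¹ = [[2, 0], [4, -2], [2, 0]].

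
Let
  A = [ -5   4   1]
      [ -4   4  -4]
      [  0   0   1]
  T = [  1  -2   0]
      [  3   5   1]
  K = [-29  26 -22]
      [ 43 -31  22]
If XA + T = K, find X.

XA = K − T = [[-30, 28, -22], [40, -36, 21]].
A is on the right of X, so right-multiply by A⁻¹: X = (K − T)A⁻¹.
A has determinant -4; A⁻¹ = [[-1, 1, 5], [-1, 5/4, 6], [0, 0, 1]].
X = (K − T)A⁻¹ = [[2, 5, -4], [-4, -5, 5]].

X = [[2, 5, -4], [-4, -5, 5]]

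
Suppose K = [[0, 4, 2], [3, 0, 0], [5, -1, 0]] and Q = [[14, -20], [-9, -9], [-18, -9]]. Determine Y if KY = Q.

Since K multiplies Y on the left, Y = K⁻¹Q.
det K = -6; the adjugate gives K⁻¹ = [[0, 1/3, 0], [0, 5/3, -1], [1/2, -10/3, 2]].
Y = K⁻¹Q = [[0, 1/3, 0], [0, 5/3, -1], [1/2, -10/3, 2]] · [[14, -20], [-9, -9], [-18, -9]] = [[-3, -3], [3, -6], [1, 2]].

Y = [[-3, -3], [3, -6], [1, 2]]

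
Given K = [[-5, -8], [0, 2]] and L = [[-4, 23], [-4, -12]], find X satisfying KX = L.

X = [[4, 5], [-2, -6]]

K is on the left of X, so left-multiply by K⁻¹: X = K⁻¹L.
K has determinant -10; K⁻¹ = [[-1/5, -4/5], [0, 1/2]].
X = K⁻¹L = [[-1/5, -4/5], [0, 1/2]] · [[-4, 23], [-4, -12]] = [[4, 5], [-2, -6]].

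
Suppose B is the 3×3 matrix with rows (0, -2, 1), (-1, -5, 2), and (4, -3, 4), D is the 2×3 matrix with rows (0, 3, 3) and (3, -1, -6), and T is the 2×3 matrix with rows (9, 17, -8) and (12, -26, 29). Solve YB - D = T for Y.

Y = [[1, -5, 1], [5, 1, 4]]

YB = T + D = [[9, 20, -5], [15, -27, 23]].
B is on the right of Y, so right-multiply by B⁻¹: Y = (T + D)B⁻¹.
det B = -1, so B⁻¹ = [[14, -5, -1], [-12, 4, 1], [-23, 8, 2]].
Y = (T + D)B⁻¹ = [[1, -5, 1], [5, 1, 4]].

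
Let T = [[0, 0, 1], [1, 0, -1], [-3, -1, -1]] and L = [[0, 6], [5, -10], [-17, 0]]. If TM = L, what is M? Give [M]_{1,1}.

5

T is on the left of M, so left-multiply by T⁻¹: M = T⁻¹L.
T has determinant -1; T⁻¹ = [[1, 1, 0], [-4, -3, -1], [1, 0, 0]].
M = T⁻¹L = [[1, 1, 0], [-4, -3, -1], [1, 0, 0]] · [[0, 6], [5, -10], [-17, 0]] = [[5, -4], [2, 6], [0, 6]].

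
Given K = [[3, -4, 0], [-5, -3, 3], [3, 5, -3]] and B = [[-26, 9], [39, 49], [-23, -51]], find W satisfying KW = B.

W = [[-6, -5], [2, -6], [5, 2]]

K is on the left of W, so left-multiply by K⁻¹: W = K⁻¹B.
det K = 6; the adjugate gives K⁻¹ = [[-1, -2, -2], [-1, -3/2, -3/2], [-8/3, -9/2, -29/6]].
W = K⁻¹B = [[-1, -2, -2], [-1, -3/2, -3/2], [-8/3, -9/2, -29/6]] · [[-26, 9], [39, 49], [-23, -51]] = [[-6, -5], [2, -6], [5, 2]].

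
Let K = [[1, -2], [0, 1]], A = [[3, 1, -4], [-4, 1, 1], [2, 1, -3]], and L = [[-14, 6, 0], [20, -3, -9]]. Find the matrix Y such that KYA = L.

Left-multiply by K⁻¹ and right-multiply by A⁻¹: Y = K⁻¹LA⁻¹.
det K = 1; the adjugate gives K⁻¹ = [[1, 2], [0, 1]].
det A = 2; the adjugate gives A⁻¹ = [[-2, -1/2, 5/2], [-5, -1/2, 13/2], [-3, -1/2, 7/2]].
K⁻¹L = [[26, 0, -18], [20, -3, -9]].
Y = (K⁻¹L)A⁻¹ = [[2, -4, 2], [2, -4, -1]].

Y = [[2, -4, 2], [2, -4, -1]]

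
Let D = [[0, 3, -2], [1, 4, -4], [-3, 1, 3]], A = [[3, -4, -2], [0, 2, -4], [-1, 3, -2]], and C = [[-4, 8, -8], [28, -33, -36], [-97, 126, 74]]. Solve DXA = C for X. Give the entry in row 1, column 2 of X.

5

Isolating X: multiply by D⁻¹ from the left and A⁻¹ from the right, so X = D⁻¹CA⁻¹.
det D = 1, so D⁻¹ = [[16, -11, -4], [9, -6, -2], [13, -9, -3]].
det A = 4, so A⁻¹ = [[2, -7/2, 5], [1, -2, 3], [1/2, -5/4, 3/2]].
D⁻¹C = [[16, -13, -28], [-10, 18, -4], [-13, 23, -2]].
X = (D⁻¹C)A⁻¹ = [[5, 5, -1], [-4, 4, -2], [-4, 2, 1]].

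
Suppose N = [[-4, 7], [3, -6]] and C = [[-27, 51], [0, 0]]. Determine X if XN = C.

X = [[3, -5], [0, 0]]

Right-multiplying both sides by N⁻¹ gives X = CN⁻¹.
det N = 3, so N⁻¹ = [[-2, -7/3], [-1, -4/3]].
X = CN⁻¹ = [[-27, 51], [0, 0]] · [[-2, -7/3], [-1, -4/3]] = [[3, -5], [0, 0]].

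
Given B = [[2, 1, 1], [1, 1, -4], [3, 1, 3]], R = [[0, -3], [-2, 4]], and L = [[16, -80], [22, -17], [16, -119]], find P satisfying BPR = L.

P = [[5, -2], [2, -5], [4, 1]]

Isolating P: multiply by B⁻¹ from the left and R⁻¹ from the right, so P = B⁻¹LR⁻¹.
B has determinant -3; B⁻¹ = [[-7/3, 2/3, 5/3], [5, -1, -3], [2/3, -1/3, -1/3]].
det R = -6, so R⁻¹ = [[-2/3, -1/2], [-1/3, 0]].
B⁻¹L = [[4, -23], [10, -26], [-2, -8]].
P = (B⁻¹L)R⁻¹ = [[5, -2], [2, -5], [4, 1]].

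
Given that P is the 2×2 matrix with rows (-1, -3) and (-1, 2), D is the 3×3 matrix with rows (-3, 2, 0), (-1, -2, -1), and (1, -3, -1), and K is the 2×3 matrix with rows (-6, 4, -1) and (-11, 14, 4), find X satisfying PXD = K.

Left-multiply by P⁻¹ and right-multiply by D⁻¹: X = P⁻¹KD⁻¹.
P has determinant -5; P⁻¹ = [[-2/5, -3/5], [-1/5, 1/5]].
D has determinant -1; D⁻¹ = [[1, -2, 2], [2, -3, 3], [-5, 7, -8]].
P⁻¹K = [[9, -10, -2], [-1, 2, 1]].
X = (P⁻¹K)D⁻¹ = [[-1, -2, 4], [-2, 3, -4]].

X = [[-1, -2, 4], [-2, 3, -4]]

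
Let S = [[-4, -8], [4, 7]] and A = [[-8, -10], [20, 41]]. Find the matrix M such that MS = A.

M = [[-4, -6], [-6, -1]]

Right-multiplying both sides by S⁻¹ gives M = AS⁻¹.
S has determinant 4; S⁻¹ = [[7/4, 2], [-1, -1]].
M = AS⁻¹ = [[-8, -10], [20, 41]] · [[7/4, 2], [-1, -1]] = [[-4, -6], [-6, -1]].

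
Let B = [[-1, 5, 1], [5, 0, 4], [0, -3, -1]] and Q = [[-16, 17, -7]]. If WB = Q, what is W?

Since B sits to the right of W, W = QB⁻¹.
B has determinant -2; B⁻¹ = [[-6, -1, -10], [-5/2, -1/2, -9/2], [15/2, 3/2, 25/2]].
W = QB⁻¹ = [[-16, 17, -7]] · [[-6, -1, -10], [-5/2, -1/2, -9/2], [15/2, 3/2, 25/2]] = [[1, -3, -4]].

W = [[1, -3, -4]]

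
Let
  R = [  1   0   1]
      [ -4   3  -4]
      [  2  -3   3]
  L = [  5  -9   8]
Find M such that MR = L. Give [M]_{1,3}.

Right-multiplying both sides by R⁻¹ gives M = LR⁻¹.
det R = 3; the adjugate gives R⁻¹ = [[-1, -1, -1], [4/3, 1/3, 0], [2, 1, 1]].
M = LR⁻¹ = [[5, -9, 8]] · [[-1, -1, -1], [4/3, 1/3, 0], [2, 1, 1]] = [[-1, 0, 3]].

3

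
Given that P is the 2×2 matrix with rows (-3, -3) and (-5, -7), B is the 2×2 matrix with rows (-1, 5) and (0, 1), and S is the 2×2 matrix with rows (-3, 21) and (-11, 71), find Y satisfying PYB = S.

Left-multiply by P⁻¹ and right-multiply by B⁻¹: Y = P⁻¹SB⁻¹.
det P = 6; the adjugate gives P⁻¹ = [[-7/6, 1/2], [5/6, -1/2]].
det B = -1, so B⁻¹ = [[-1, 5], [0, 1]].
P⁻¹S = [[-2, 11], [3, -18]].
Y = (P⁻¹S)B⁻¹ = [[2, 1], [-3, -3]].

Y = [[2, 1], [-3, -3]]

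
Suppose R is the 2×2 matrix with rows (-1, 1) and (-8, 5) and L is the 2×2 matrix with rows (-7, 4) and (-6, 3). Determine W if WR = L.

Since R sits to the right of W, W = LR⁻¹.
det R = 3; the adjugate gives R⁻¹ = [[5/3, -1/3], [8/3, -1/3]].
W = LR⁻¹ = [[-7, 4], [-6, 3]] · [[5/3, -1/3], [8/3, -1/3]] = [[-1, 1], [-2, 1]].

W = [[-1, 1], [-2, 1]]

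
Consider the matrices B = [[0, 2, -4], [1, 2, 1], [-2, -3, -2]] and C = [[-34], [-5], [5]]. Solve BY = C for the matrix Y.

Y = [[-1], [-5], [6]]

B is on the left of Y, so left-multiply by B⁻¹: Y = B⁻¹C.
det B = -4; the adjugate gives B⁻¹ = [[1/4, -4, -5/2], [0, 2, 1], [-1/4, 1, 1/2]].
Y = B⁻¹C = [[1/4, -4, -5/2], [0, 2, 1], [-1/4, 1, 1/2]] · [[-34], [-5], [5]] = [[-1], [-5], [6]].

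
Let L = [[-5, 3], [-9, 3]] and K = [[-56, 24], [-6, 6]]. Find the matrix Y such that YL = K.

Y = [[4, 4], [3, -1]]

Right-multiplying both sides by L⁻¹ gives Y = KL⁻¹.
det L = 12, so L⁻¹ = [[1/4, -1/4], [3/4, -5/12]].
Y = KL⁻¹ = [[-56, 24], [-6, 6]] · [[1/4, -1/4], [3/4, -5/12]] = [[4, 4], [3, -1]].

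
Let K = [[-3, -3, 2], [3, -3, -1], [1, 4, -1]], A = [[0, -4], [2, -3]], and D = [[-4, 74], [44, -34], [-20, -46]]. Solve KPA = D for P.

P = [[4, 2], [5, -4], [5, -4]]

P = K⁻¹DA⁻¹ (apply K⁻¹ on the left and A⁻¹ on the right).
K has determinant 3; K⁻¹ = [[7/3, 5/3, 3], [2/3, 1/3, 1], [5, 3, 6]].
A has determinant 8; A⁻¹ = [[-3/8, 1/2], [-1/4, 0]].
K⁻¹D = [[4, -22], [-8, -8], [-8, -8]].
P = (K⁻¹D)A⁻¹ = [[4, 2], [5, -4], [5, -4]].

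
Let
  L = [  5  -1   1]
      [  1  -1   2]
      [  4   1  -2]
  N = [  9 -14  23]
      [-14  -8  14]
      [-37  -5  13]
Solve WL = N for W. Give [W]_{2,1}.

2

L is on the right of W, so right-multiply by L⁻¹: W = NL⁻¹.
det L = -5, so L⁻¹ = [[0, 1/5, 1/5], [-2, 14/5, 9/5], [-1, 9/5, 4/5]].
W = NL⁻¹ = [[9, -14, 23], [-14, -8, 14], [-37, -5, 13]] · [[0, 1/5, 1/5], [-2, 14/5, 9/5], [-1, 9/5, 4/5]] = [[5, 4, -5], [2, 0, -6], [-3, 2, -6]].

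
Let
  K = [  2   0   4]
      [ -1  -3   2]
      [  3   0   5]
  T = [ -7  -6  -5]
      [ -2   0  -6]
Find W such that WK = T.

W = [[-1, 2, -1], [-4, 0, 2]]

Right-multiplying both sides by K⁻¹ gives W = TK⁻¹.
det K = 6; the adjugate gives K⁻¹ = [[-5/2, 0, 2], [11/6, -1/3, -4/3], [3/2, 0, -1]].
W = TK⁻¹ = [[-7, -6, -5], [-2, 0, -6]] · [[-5/2, 0, 2], [11/6, -1/3, -4/3], [3/2, 0, -1]] = [[-1, 2, -1], [-4, 0, 2]].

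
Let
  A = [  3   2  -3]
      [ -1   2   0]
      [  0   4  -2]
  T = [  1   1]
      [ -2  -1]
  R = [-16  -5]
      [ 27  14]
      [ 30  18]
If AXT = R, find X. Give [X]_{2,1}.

Isolating X: multiply by A⁻¹ from the left and T⁻¹ from the right, so X = A⁻¹RT⁻¹.
det A = -4, so A⁻¹ = [[1, 2, -3/2], [1/2, 3/2, -3/4], [1, 3, -2]].
det T = 1, so T⁻¹ = [[-1, -1], [2, 1]].
A⁻¹R = [[-7, -4], [10, 5], [5, 1]].
X = (A⁻¹R)T⁻¹ = [[-1, 3], [0, -5], [-3, -4]].

0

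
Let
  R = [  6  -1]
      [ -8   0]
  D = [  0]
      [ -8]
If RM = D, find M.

M = [[1], [6]]

R is on the left of M, so left-multiply by R⁻¹: M = R⁻¹D.
det R = -8; the adjugate gives R⁻¹ = [[0, -1/8], [-1, -3/4]].
M = R⁻¹D = [[0, -1/8], [-1, -3/4]] · [[0], [-8]] = [[1], [6]].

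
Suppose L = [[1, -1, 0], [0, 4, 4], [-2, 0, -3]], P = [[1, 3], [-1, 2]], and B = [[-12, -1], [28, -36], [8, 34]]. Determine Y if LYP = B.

Y = [[-2, 5], [3, -2], [-2, -4]]

Y = L⁻¹BP⁻¹ (apply L⁻¹ on the left and P⁻¹ on the right).
det L = -4, so L⁻¹ = [[3, 3/4, 1], [2, 3/4, 1], [-2, -1/2, -1]].
det P = 5, so P⁻¹ = [[2/5, -3/5], [1/5, 1/5]].
L⁻¹B = [[-7, 4], [5, 5], [2, -14]].
Y = (L⁻¹B)P⁻¹ = [[-2, 5], [3, -2], [-2, -4]].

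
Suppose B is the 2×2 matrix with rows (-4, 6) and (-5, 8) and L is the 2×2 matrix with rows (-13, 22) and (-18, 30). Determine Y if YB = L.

Y = [[-3, 5], [-3, 6]]

B is on the right of Y, so right-multiply by B⁻¹: Y = LB⁻¹.
det B = -2, so B⁻¹ = [[-4, 3], [-5/2, 2]].
Y = LB⁻¹ = [[-13, 22], [-18, 30]] · [[-4, 3], [-5/2, 2]] = [[-3, 5], [-3, 6]].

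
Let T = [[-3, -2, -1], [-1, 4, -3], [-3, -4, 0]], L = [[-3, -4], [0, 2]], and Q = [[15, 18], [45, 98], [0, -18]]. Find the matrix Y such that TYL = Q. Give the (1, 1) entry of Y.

0

Isolating Y: multiply by T⁻¹ from the left and L⁻¹ from the right, so Y = T⁻¹QL⁻¹.
det T = 2, so T⁻¹ = [[-6, 2, 5], [9/2, -3/2, -4], [8, -3, -7]].
L has determinant -6; L⁻¹ = [[-1/3, -2/3], [0, 1/2]].
T⁻¹Q = [[0, -2], [0, 6], [-15, -24]].
Y = (T⁻¹Q)L⁻¹ = [[0, -1], [0, 3], [5, -2]].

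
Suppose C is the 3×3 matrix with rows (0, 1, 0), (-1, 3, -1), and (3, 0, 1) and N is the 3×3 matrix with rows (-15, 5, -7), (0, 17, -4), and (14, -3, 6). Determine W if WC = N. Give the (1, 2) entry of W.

3

Right-multiplying both sides by C⁻¹ gives W = NC⁻¹.
det C = -2; the adjugate gives C⁻¹ = [[-3/2, 1/2, 1/2], [1, 0, 0], [9/2, -3/2, -1/2]].
W = NC⁻¹ = [[-15, 5, -7], [0, 17, -4], [14, -3, 6]] · [[-3/2, 1/2, 1/2], [1, 0, 0], [9/2, -3/2, -1/2]] = [[-4, 3, -4], [-1, 6, 2], [3, -2, 4]].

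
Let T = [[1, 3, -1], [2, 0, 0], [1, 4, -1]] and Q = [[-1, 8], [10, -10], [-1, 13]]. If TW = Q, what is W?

W = [[5, -5], [0, 5], [6, 2]]

Left-multiplying both sides by T⁻¹ gives W = T⁻¹Q.
det T = -2; the adjugate gives T⁻¹ = [[0, 1/2, 0], [-1, 0, 1], [-4, 1/2, 3]].
W = T⁻¹Q = [[0, 1/2, 0], [-1, 0, 1], [-4, 1/2, 3]] · [[-1, 8], [10, -10], [-1, 13]] = [[5, -5], [0, 5], [6, 2]].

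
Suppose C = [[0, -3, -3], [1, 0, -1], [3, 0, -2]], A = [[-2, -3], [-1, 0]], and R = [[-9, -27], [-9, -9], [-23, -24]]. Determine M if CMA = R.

Left-multiply by C⁻¹ and right-multiply by A⁻¹: M = C⁻¹RA⁻¹.
det C = 3, so C⁻¹ = [[0, -2, 1], [-1/3, 3, -1], [0, -3, 1]].
det A = -3; the adjugate gives A⁻¹ = [[0, -1], [-1/3, 2/3]].
C⁻¹R = [[-5, -6], [-1, 6], [4, 3]].
M = (C⁻¹R)A⁻¹ = [[2, 1], [-2, 5], [-1, -2]].

M = [[2, 1], [-2, 5], [-1, -2]]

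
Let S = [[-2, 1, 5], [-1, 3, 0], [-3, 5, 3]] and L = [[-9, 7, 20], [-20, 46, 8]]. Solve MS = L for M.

M = [[4, 1, 0], [-2, 6, 6]]

S is on the right of M, so right-multiply by S⁻¹: M = LS⁻¹.
S has determinant 5; S⁻¹ = [[9/5, 22/5, -3], [3/5, 9/5, -1], [4/5, 7/5, -1]].
M = LS⁻¹ = [[-9, 7, 20], [-20, 46, 8]] · [[9/5, 22/5, -3], [3/5, 9/5, -1], [4/5, 7/5, -1]] = [[4, 1, 0], [-2, 6, 6]].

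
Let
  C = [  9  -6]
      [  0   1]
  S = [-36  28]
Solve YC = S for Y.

Y = [[-4, 4]]

Right-multiplying both sides by C⁻¹ gives Y = SC⁻¹.
det C = 9, so C⁻¹ = [[1/9, 2/3], [0, 1]].
Y = SC⁻¹ = [[-36, 28]] · [[1/9, 2/3], [0, 1]] = [[-4, 4]].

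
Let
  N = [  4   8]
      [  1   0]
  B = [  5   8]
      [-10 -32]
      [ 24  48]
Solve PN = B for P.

P = [[1, 1], [-4, 6], [6, 0]]

Right-multiplying both sides by N⁻¹ gives P = BN⁻¹.
N has determinant -8; N⁻¹ = [[0, 1], [1/8, -1/2]].
P = BN⁻¹ = [[5, 8], [-10, -32], [24, 48]] · [[0, 1], [1/8, -1/2]] = [[1, 1], [-4, 6], [6, 0]].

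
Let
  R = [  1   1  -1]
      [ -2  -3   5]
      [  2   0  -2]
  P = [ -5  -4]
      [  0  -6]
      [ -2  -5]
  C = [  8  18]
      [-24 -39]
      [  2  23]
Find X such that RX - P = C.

RX = C + P = [[3, 14], [-24, -45], [0, 18]].
Since R multiplies X on the left, X = R⁻¹(C + P).
det R = 6, so R⁻¹ = [[1, 1/3, 1/3], [1, 0, -1/2], [1, 1/3, -1/6]].
X = R⁻¹(C + P) = [[-5, 5], [3, 5], [-5, -4]].

X = [[-5, 5], [3, 5], [-5, -4]]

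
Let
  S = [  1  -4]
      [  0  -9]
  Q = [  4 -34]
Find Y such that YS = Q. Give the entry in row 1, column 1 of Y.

S is on the right of Y, so right-multiply by S⁻¹: Y = QS⁻¹.
det S = -9; the adjugate gives S⁻¹ = [[1, -4/9], [0, -1/9]].
Y = QS⁻¹ = [[4, -34]] · [[1, -4/9], [0, -1/9]] = [[4, 2]].

4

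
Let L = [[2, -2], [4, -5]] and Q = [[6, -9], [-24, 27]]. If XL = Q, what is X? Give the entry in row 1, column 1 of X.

-3

L is on the right of X, so right-multiply by L⁻¹: X = QL⁻¹.
L has determinant -2; L⁻¹ = [[5/2, -1], [2, -1]].
X = QL⁻¹ = [[6, -9], [-24, 27]] · [[5/2, -1], [2, -1]] = [[-3, 3], [-6, -3]].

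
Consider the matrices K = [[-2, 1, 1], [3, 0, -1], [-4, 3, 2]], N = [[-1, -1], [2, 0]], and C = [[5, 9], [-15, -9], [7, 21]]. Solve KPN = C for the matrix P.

Isolating P: multiply by K⁻¹ from the left and N⁻¹ from the right, so P = K⁻¹CN⁻¹.
det K = 1, so K⁻¹ = [[3, 1, -1], [-2, 0, 1], [9, 2, -3]].
det N = 2; the adjugate gives N⁻¹ = [[0, 1/2], [-1, -1/2]].
K⁻¹C = [[-7, -3], [-3, 3], [-6, 0]].
P = (K⁻¹C)N⁻¹ = [[3, -2], [-3, -3], [0, -3]].

P = [[3, -2], [-3, -3], [0, -3]]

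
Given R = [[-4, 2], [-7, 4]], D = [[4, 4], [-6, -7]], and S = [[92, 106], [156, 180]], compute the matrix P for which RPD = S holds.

P = [[-1, 4], [-1, 1]]

Left-multiply by R⁻¹ and right-multiply by D⁻¹: P = R⁻¹SD⁻¹.
det R = -2, so R⁻¹ = [[-2, 1], [-7/2, 2]].
D has determinant -4; D⁻¹ = [[7/4, 1], [-3/2, -1]].
R⁻¹S = [[-28, -32], [-10, -11]].
P = (R⁻¹S)D⁻¹ = [[-1, 4], [-1, 1]].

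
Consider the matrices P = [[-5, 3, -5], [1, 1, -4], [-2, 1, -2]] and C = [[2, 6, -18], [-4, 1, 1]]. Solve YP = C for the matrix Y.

Right-multiplying both sides by P⁻¹ gives Y = CP⁻¹.
det P = 5, so P⁻¹ = [[2/5, 1/5, -7/5], [2, 0, -5], [3/5, -1/5, -8/5]].
Y = CP⁻¹ = [[2, 6, -18], [-4, 1, 1]] · [[2/5, 1/5, -7/5], [2, 0, -5], [3/5, -1/5, -8/5]] = [[2, 4, -4], [1, -1, -1]].

Y = [[2, 4, -4], [1, -1, -1]]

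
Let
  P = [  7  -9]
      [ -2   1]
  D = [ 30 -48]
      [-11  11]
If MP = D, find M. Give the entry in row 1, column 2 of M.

6

P is on the right of M, so right-multiply by P⁻¹: M = DP⁻¹.
det P = -11; the adjugate gives P⁻¹ = [[-1/11, -9/11], [-2/11, -7/11]].
M = DP⁻¹ = [[30, -48], [-11, 11]] · [[-1/11, -9/11], [-2/11, -7/11]] = [[6, 6], [-1, 2]].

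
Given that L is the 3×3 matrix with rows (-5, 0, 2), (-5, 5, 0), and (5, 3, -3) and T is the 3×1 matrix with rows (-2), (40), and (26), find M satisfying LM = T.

M = [[-2], [6], [-6]]

Since L multiplies M on the left, M = L⁻¹T.
det L = -5; the adjugate gives L⁻¹ = [[3, -6/5, 2], [3, -1, 2], [8, -3, 5]].
M = L⁻¹T = [[3, -6/5, 2], [3, -1, 2], [8, -3, 5]] · [[-2], [40], [26]] = [[-2], [6], [-6]].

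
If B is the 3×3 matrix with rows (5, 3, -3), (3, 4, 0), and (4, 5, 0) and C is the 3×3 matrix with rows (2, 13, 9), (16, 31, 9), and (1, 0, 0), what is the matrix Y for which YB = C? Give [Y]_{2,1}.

B is on the right of Y, so right-multiply by B⁻¹: Y = CB⁻¹.
det B = 3; the adjugate gives B⁻¹ = [[0, -5, 4], [0, 4, -3], [-1/3, -13/3, 11/3]].
Y = CB⁻¹ = [[2, 13, 9], [16, 31, 9], [1, 0, 0]] · [[0, -5, 4], [0, 4, -3], [-1/3, -13/3, 11/3]] = [[-3, 3, 2], [-3, 5, 4], [0, -5, 4]].

-3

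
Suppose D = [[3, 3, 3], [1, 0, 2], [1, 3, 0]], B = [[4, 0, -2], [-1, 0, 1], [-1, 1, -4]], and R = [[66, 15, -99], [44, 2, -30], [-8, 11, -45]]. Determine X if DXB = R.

Isolating X: multiply by D⁻¹ from the left and B⁻¹ from the right, so X = D⁻¹RB⁻¹.
det D = -3, so D⁻¹ = [[2, -3, -2], [-2/3, 1, 1], [-1, 2, 1]].
det B = -2; the adjugate gives B⁻¹ = [[1/2, 1, 0], [5/2, 9, 1], [1/2, 2, 0]].
D⁻¹R = [[16, 2, -18], [-8, 3, -9], [14, 0, -6]].
X = (D⁻¹R)B⁻¹ = [[4, -2, 2], [-1, 1, 3], [4, 2, 0]].

X = [[4, -2, 2], [-1, 1, 3], [4, 2, 0]]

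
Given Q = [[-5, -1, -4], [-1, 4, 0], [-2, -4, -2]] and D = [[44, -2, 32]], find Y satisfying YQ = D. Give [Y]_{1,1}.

-6

Since Q sits to the right of Y, Y = DQ⁻¹.
det Q = -6; the adjugate gives Q⁻¹ = [[4/3, -7/3, -8/3], [1/3, -1/3, -2/3], [-2, 3, 7/2]].
Y = DQ⁻¹ = [[44, -2, 32]] · [[4/3, -7/3, -8/3], [1/3, -1/3, -2/3], [-2, 3, 7/2]] = [[-6, -6, -4]].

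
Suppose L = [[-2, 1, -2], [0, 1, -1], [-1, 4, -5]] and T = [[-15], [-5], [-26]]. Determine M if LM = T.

Since L multiplies M on the left, M = L⁻¹T.
det L = 1; the adjugate gives L⁻¹ = [[-1, -3, 1], [1, 8, -2], [1, 7, -2]].
M = L⁻¹T = [[-1, -3, 1], [1, 8, -2], [1, 7, -2]] · [[-15], [-5], [-26]] = [[4], [-3], [2]].

M = [[4], [-3], [2]]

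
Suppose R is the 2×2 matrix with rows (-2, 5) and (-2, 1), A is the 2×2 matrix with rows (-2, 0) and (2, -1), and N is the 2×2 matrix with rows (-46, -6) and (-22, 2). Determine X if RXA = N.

Left-multiply by R⁻¹ and right-multiply by A⁻¹: X = R⁻¹NA⁻¹.
R has determinant 8; R⁻¹ = [[1/8, -5/8], [1/4, -1/4]].
det A = 2; the adjugate gives A⁻¹ = [[-1/2, 0], [-1, -1]].
R⁻¹N = [[8, -2], [-6, -2]].
X = (R⁻¹N)A⁻¹ = [[-2, 2], [5, 2]].

X = [[-2, 2], [5, 2]]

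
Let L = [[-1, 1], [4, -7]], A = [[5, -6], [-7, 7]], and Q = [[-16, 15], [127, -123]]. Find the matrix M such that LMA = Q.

M = L⁻¹QA⁻¹ (apply L⁻¹ on the left and A⁻¹ on the right).
det L = 3, so L⁻¹ = [[-7/3, -1/3], [-4/3, -1/3]].
det A = -7; the adjugate gives A⁻¹ = [[-1, -6/7], [-1, -5/7]].
L⁻¹Q = [[-5, 6], [-21, 21]].
M = (L⁻¹Q)A⁻¹ = [[-1, 0], [0, 3]].

M = [[-1, 0], [0, 3]]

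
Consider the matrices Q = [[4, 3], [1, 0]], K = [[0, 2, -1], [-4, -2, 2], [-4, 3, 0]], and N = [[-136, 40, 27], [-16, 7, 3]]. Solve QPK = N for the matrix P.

Left-multiply by Q⁻¹ and right-multiply by K⁻¹: P = Q⁻¹NK⁻¹.
Q has determinant -3; Q⁻¹ = [[0, 1], [1/3, -4/3]].
det K = 4, so K⁻¹ = [[-3/2, -3/4, 1/2], [-2, -1, 1], [-5, -2, 2]].
Q⁻¹N = [[-16, 7, 3], [-24, 4, 5]].
P = (Q⁻¹N)K⁻¹ = [[-5, -1, 5], [3, 4, 2]].

P = [[-5, -1, 5], [3, 4, 2]]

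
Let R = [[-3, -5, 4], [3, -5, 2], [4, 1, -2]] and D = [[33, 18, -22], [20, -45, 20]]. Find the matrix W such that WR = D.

Right-multiplying both sides by R⁻¹ gives W = DR⁻¹.
R has determinant -2; R⁻¹ = [[-4, 3, -5], [-7, 5, -9], [-23/2, 17/2, -15]].
W = DR⁻¹ = [[33, 18, -22], [20, -45, 20]] · [[-4, 3, -5], [-7, 5, -9], [-23/2, 17/2, -15]] = [[-5, 2, 3], [5, 5, 5]].

W = [[-5, 2, 3], [5, 5, 5]]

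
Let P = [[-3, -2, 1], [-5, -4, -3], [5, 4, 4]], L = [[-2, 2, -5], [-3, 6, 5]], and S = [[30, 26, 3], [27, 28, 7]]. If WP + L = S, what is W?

W = [[-4, -4, 0], [-5, -5, -2]]

WP = S − L = [[32, 24, 8], [30, 22, 2]].
P is on the right of W, so right-multiply by P⁻¹: W = (S − L)P⁻¹.
P has determinant 2; P⁻¹ = [[-2, 6, 5], [5/2, -17/2, -7], [0, 1, 1]].
W = (S − L)P⁻¹ = [[-4, -4, 0], [-5, -5, -2]].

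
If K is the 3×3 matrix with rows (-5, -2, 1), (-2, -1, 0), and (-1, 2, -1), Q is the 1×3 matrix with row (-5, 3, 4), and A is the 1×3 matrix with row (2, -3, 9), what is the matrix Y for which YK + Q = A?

YK = A − Q = [[7, -6, 5]].
Right-multiplying both sides by K⁻¹ gives Y = (A − Q)K⁻¹.
det K = -6, so K⁻¹ = [[-1/6, 0, -1/6], [1/3, -1, 1/3], [5/6, -2, -1/6]].
Y = (A − Q)K⁻¹ = [[1, -4, -4]].

Y = [[1, -4, -4]]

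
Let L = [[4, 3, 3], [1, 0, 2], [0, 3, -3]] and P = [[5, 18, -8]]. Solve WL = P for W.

W = [[0, 5, 6]]

Right-multiplying both sides by L⁻¹ gives W = PL⁻¹.
det L = -6, so L⁻¹ = [[1, -3, -1], [-1/2, 2, 5/6], [-1/2, 2, 1/2]].
W = PL⁻¹ = [[5, 18, -8]] · [[1, -3, -1], [-1/2, 2, 5/6], [-1/2, 2, 1/2]] = [[0, 5, 6]].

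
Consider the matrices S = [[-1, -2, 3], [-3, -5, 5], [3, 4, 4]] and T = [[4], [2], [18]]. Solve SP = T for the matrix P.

S is on the left of P, so left-multiply by S⁻¹: P = S⁻¹T.
det S = -5; the adjugate gives S⁻¹ = [[8, -4, -1], [-27/5, 13/5, 4/5], [-3/5, 2/5, 1/5]].
P = S⁻¹T = [[8, -4, -1], [-27/5, 13/5, 4/5], [-3/5, 2/5, 1/5]] · [[4], [2], [18]] = [[6], [-2], [2]].

P = [[6], [-2], [2]]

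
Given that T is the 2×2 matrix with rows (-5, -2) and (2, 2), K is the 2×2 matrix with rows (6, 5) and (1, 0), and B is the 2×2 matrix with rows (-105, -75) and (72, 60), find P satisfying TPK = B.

P = T⁻¹BK⁻¹ (apply T⁻¹ on the left and K⁻¹ on the right).
det T = -6, so T⁻¹ = [[-1/3, -1/3], [1/3, 5/6]].
det K = -5, so K⁻¹ = [[0, 1], [1/5, -6/5]].
T⁻¹B = [[11, 5], [25, 25]].
P = (T⁻¹B)K⁻¹ = [[1, 5], [5, -5]].

P = [[1, 5], [5, -5]]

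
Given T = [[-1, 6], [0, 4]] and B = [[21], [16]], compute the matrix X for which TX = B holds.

X = [[3], [4]]

Left-multiplying both sides by T⁻¹ gives X = T⁻¹B.
det T = -4, so T⁻¹ = [[-1, 3/2], [0, 1/4]].
X = T⁻¹B = [[-1, 3/2], [0, 1/4]] · [[21], [16]] = [[3], [4]].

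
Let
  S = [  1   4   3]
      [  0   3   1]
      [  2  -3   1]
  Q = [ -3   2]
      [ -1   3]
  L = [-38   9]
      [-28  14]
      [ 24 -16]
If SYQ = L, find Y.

Left-multiply by S⁻¹ and right-multiply by Q⁻¹: Y = S⁻¹LQ⁻¹.
det S = -4; the adjugate gives S⁻¹ = [[-3/2, 13/4, 5/4], [-1/2, 5/4, 1/4], [3/2, -11/4, -3/4]].
det Q = -7, so Q⁻¹ = [[-3/7, 2/7], [-1/7, 3/7]].
S⁻¹L = [[-4, 12], [-10, 9], [2, -13]].
Y = (S⁻¹L)Q⁻¹ = [[0, 4], [3, 1], [1, -5]].

Y = [[0, 4], [3, 1], [1, -5]]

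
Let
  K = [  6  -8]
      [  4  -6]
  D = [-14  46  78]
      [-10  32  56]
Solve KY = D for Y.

Left-multiplying both sides by K⁻¹ gives Y = K⁻¹D.
K has determinant -4; K⁻¹ = [[3/2, -2], [1, -3/2]].
Y = K⁻¹D = [[3/2, -2], [1, -3/2]] · [[-14, 46, 78], [-10, 32, 56]] = [[-1, 5, 5], [1, -2, -6]].

Y = [[-1, 5, 5], [1, -2, -6]]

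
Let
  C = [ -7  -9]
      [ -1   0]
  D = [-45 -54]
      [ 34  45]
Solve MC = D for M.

Right-multiplying both sides by C⁻¹ gives M = DC⁻¹.
det C = -9, so C⁻¹ = [[0, -1], [-1/9, 7/9]].
M = DC⁻¹ = [[-45, -54], [34, 45]] · [[0, -1], [-1/9, 7/9]] = [[6, 3], [-5, 1]].

M = [[6, 3], [-5, 1]]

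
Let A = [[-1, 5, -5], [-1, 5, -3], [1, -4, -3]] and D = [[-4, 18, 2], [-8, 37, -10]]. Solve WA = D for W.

Right-multiplying both sides by A⁻¹ gives W = DA⁻¹.
det A = 2; the adjugate gives A⁻¹ = [[-27/2, 35/2, 5], [-3, 4, 1], [-1/2, 1/2, 0]].
W = DA⁻¹ = [[-4, 18, 2], [-8, 37, -10]] · [[-27/2, 35/2, 5], [-3, 4, 1], [-1/2, 1/2, 0]] = [[-1, 3, -2], [2, 3, -3]].

W = [[-1, 3, -2], [2, 3, -3]]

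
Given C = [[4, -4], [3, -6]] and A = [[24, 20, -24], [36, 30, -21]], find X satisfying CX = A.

Since C multiplies X on the left, X = C⁻¹A.
det C = -12; the adjugate gives C⁻¹ = [[1/2, -1/3], [1/4, -1/3]].
X = C⁻¹A = [[1/2, -1/3], [1/4, -1/3]] · [[24, 20, -24], [36, 30, -21]] = [[0, 0, -5], [-6, -5, 1]].

X = [[0, 0, -5], [-6, -5, 1]]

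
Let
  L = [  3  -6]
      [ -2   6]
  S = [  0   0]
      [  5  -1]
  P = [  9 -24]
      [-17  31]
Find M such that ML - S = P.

M = [[1, -3], [-2, 3]]

ML = P + S = [[9, -24], [-12, 30]].
Right-multiplying both sides by L⁻¹ gives M = (P + S)L⁻¹.
det L = 6, so L⁻¹ = [[1, 1], [1/3, 1/2]].
M = (P + S)L⁻¹ = [[1, -3], [-2, 3]].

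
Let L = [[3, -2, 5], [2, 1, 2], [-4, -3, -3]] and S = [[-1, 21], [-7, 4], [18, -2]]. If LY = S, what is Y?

Y = [[-6, -1], [-1, -2], [3, 4]]

L is on the left of Y, so left-multiply by L⁻¹: Y = L⁻¹S.
det L = 3; the adjugate gives L⁻¹ = [[1, -7, -3], [-2/3, 11/3, 4/3], [-2/3, 17/3, 7/3]].
Y = L⁻¹S = [[1, -7, -3], [-2/3, 11/3, 4/3], [-2/3, 17/3, 7/3]] · [[-1, 21], [-7, 4], [18, -2]] = [[-6, -1], [-1, -2], [3, 4]].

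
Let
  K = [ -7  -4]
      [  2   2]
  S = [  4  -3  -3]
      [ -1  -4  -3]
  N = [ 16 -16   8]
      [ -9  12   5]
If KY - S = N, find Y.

KY = N + S = [[20, -19, 5], [-10, 8, 2]].
Left-multiplying both sides by K⁻¹ gives Y = K⁻¹(N + S).
K has determinant -6; K⁻¹ = [[-1/3, -2/3], [1/3, 7/6]].
Y = K⁻¹(N + S) = [[0, 1, -3], [-5, 3, 4]].

Y = [[0, 1, -3], [-5, 3, 4]]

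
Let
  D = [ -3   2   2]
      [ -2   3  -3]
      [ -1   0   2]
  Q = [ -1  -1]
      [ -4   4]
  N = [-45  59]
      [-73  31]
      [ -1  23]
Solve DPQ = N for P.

P = [[3, -5], [5, 0], [-4, -1]]

Isolating P: multiply by D⁻¹ from the left and Q⁻¹ from the right, so P = D⁻¹NQ⁻¹.
D has determinant 2; D⁻¹ = [[3, -2, -6], [7/2, -2, -13/2], [3/2, -1, -5/2]].
det Q = -8; the adjugate gives Q⁻¹ = [[-1/2, -1/8], [-1/2, 1/8]].
D⁻¹N = [[17, -23], [-5, -5], [8, 0]].
P = (D⁻¹N)Q⁻¹ = [[3, -5], [5, 0], [-4, -1]].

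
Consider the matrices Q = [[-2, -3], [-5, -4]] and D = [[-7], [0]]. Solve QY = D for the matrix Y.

Q is on the left of Y, so left-multiply by Q⁻¹: Y = Q⁻¹D.
Q has determinant -7; Q⁻¹ = [[4/7, -3/7], [-5/7, 2/7]].
Y = Q⁻¹D = [[4/7, -3/7], [-5/7, 2/7]] · [[-7], [0]] = [[-4], [5]].

Y = [[-4], [5]]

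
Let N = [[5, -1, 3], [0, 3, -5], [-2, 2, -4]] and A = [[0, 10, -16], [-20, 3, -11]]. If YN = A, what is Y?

Y = [[-2, 6, -5], [-2, -3, 5]]

Right-multiplying both sides by N⁻¹ gives Y = AN⁻¹.
det N = -2; the adjugate gives N⁻¹ = [[1, -1, 2], [-5, 7, -25/2], [-3, 4, -15/2]].
Y = AN⁻¹ = [[0, 10, -16], [-20, 3, -11]] · [[1, -1, 2], [-5, 7, -25/2], [-3, 4, -15/2]] = [[-2, 6, -5], [-2, -3, 5]].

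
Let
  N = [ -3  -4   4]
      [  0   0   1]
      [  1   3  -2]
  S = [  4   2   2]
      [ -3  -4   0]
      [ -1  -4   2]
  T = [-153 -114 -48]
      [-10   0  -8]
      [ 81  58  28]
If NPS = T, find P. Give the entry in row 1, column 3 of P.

P = N⁻¹TS⁻¹ (apply N⁻¹ on the left and S⁻¹ on the right).
det N = 5, so N⁻¹ = [[-3/5, 4/5, -4/5], [1/5, 2/5, 3/5], [0, 1, 0]].
S has determinant -4; S⁻¹ = [[2, 3, -2], [-3/2, -5/2, 3/2], [-2, -7/2, 5/2]].
N⁻¹T = [[19, 22, 0], [14, 12, 4], [-10, 0, -8]].
P = (N⁻¹T)S⁻¹ = [[5, 2, -5], [2, -2, 0], [-4, -2, 0]].

-5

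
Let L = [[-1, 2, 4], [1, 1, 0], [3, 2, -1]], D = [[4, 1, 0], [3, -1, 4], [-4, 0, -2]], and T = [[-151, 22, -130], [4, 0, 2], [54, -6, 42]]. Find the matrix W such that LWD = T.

Left-multiply by L⁻¹ and right-multiply by D⁻¹: W = L⁻¹TD⁻¹.
det L = -1, so L⁻¹ = [[1, -10, 4], [-1, 11, -4], [1, -8, 3]].
det D = -2, so D⁻¹ = [[-1, -1, -2], [5, 4, 8], [2, 2, 7/2]].
L⁻¹T = [[25, -2, 18], [-21, 2, -16], [-21, 4, -20]].
W = (L⁻¹T)D⁻¹ = [[1, 3, -3], [-1, -3, 2], [1, -3, 4]].

W = [[1, 3, -3], [-1, -3, 2], [1, -3, 4]]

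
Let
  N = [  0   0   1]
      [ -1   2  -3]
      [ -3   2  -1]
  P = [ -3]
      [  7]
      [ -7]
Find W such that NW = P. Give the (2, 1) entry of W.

1

Since N multiplies W on the left, W = N⁻¹P.
det N = 4, so N⁻¹ = [[1, 1/2, -1/2], [2, 3/4, -1/4], [1, 0, 0]].
W = N⁻¹P = [[1, 1/2, -1/2], [2, 3/4, -1/4], [1, 0, 0]] · [[-3], [7], [-7]] = [[4], [1], [-3]].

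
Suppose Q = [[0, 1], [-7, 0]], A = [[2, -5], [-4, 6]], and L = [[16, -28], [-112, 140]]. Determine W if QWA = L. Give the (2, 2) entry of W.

Isolating W: multiply by Q⁻¹ from the left and A⁻¹ from the right, so W = Q⁻¹LA⁻¹.
det Q = 7; the adjugate gives Q⁻¹ = [[0, -1/7], [1, 0]].
det A = -8; the adjugate gives A⁻¹ = [[-3/4, -5/8], [-1/2, -1/4]].
Q⁻¹L = [[16, -20], [16, -28]].
W = (Q⁻¹L)A⁻¹ = [[-2, -5], [2, -3]].

-3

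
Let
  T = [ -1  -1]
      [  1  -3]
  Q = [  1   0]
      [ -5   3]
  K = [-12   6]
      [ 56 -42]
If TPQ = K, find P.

P = [[-2, -5], [4, 3]]

P = T⁻¹KQ⁻¹ (apply T⁻¹ on the left and Q⁻¹ on the right).
det T = 4; the adjugate gives T⁻¹ = [[-3/4, 1/4], [-1/4, -1/4]].
det Q = 3; the adjugate gives Q⁻¹ = [[1, 0], [5/3, 1/3]].
T⁻¹K = [[23, -15], [-11, 9]].
P = (T⁻¹K)Q⁻¹ = [[-2, -5], [4, 3]].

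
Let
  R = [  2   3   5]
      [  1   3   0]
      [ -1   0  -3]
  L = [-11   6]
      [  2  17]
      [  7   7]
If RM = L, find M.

Left-multiplying both sides by R⁻¹ gives M = R⁻¹L.
det R = 6; the adjugate gives R⁻¹ = [[-3/2, 3/2, -5/2], [1/2, -1/6, 5/6], [1/2, -1/2, 1/2]].
M = R⁻¹L = [[-3/2, 3/2, -5/2], [1/2, -1/6, 5/6], [1/2, -1/2, 1/2]] · [[-11, 6], [2, 17], [7, 7]] = [[2, -1], [0, 6], [-3, -2]].

M = [[2, -1], [0, 6], [-3, -2]]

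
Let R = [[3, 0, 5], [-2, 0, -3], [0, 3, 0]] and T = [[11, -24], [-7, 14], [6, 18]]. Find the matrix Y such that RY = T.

Y = [[2, 2], [2, 6], [1, -6]]

R is on the left of Y, so left-multiply by R⁻¹: Y = R⁻¹T.
R has determinant -3; R⁻¹ = [[-3, -5, 0], [0, 0, 1/3], [2, 3, 0]].
Y = R⁻¹T = [[-3, -5, 0], [0, 0, 1/3], [2, 3, 0]] · [[11, -24], [-7, 14], [6, 18]] = [[2, 2], [2, 6], [1, -6]].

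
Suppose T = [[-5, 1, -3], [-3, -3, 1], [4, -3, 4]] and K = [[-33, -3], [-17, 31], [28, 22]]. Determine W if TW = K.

T is on the left of W, so left-multiply by T⁻¹: W = T⁻¹K.
det T = -2; the adjugate gives T⁻¹ = [[9/2, -5/2, 4], [-8, 4, -7], [-21/2, 11/2, -9]].
W = T⁻¹K = [[9/2, -5/2, 4], [-8, 4, -7], [-21/2, 11/2, -9]] · [[-33, -3], [-17, 31], [28, 22]] = [[6, -3], [0, -6], [1, 4]].

W = [[6, -3], [0, -6], [1, 4]]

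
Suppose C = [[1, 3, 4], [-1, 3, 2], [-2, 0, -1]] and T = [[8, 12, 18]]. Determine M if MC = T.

M = [[4, 0, -2]]

Since C sits to the right of M, M = TC⁻¹.
det C = 6; the adjugate gives C⁻¹ = [[-1/2, 1/2, -1], [-5/6, 7/6, -1], [1, -1, 1]].
M = TC⁻¹ = [[8, 12, 18]] · [[-1/2, 1/2, -1], [-5/6, 7/6, -1], [1, -1, 1]] = [[4, 0, -2]].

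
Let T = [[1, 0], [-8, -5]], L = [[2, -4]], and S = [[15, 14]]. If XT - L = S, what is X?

X = [[1, -2]]

XT = S + L = [[17, 10]].
Right-multiplying both sides by T⁻¹ gives X = (S + L)T⁻¹.
T has determinant -5; T⁻¹ = [[1, 0], [-8/5, -1/5]].
X = (S + L)T⁻¹ = [[1, -2]].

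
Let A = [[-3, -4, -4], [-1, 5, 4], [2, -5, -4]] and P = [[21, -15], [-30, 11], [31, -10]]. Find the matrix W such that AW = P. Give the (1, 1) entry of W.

A is on the left of W, so left-multiply by A⁻¹: W = A⁻¹P.
det A = 4; the adjugate gives A⁻¹ = [[0, 1, 1], [1, 5, 4], [-5/4, -23/4, -19/4]].
W = A⁻¹P = [[0, 1, 1], [1, 5, 4], [-5/4, -23/4, -19/4]] · [[21, -15], [-30, 11], [31, -10]] = [[1, 1], [-5, 0], [-1, 3]].

1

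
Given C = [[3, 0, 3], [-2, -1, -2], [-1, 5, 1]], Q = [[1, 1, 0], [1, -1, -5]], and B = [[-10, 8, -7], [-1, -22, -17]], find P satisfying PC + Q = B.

PC = B − Q = [[-11, 7, -7], [-2, -21, -12]].
Right-multiplying both sides by C⁻¹ gives P = (B − Q)C⁻¹.
det C = -6; the adjugate gives C⁻¹ = [[-3/2, -5/2, -1/2], [-2/3, -1, 0], [11/6, 5/2, 1/2]].
P = (B − Q)C⁻¹ = [[-1, 3, 2], [-5, -4, -5]].

P = [[-1, 3, 2], [-5, -4, -5]]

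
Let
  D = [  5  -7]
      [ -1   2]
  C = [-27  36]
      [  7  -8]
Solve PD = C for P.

D is on the right of P, so right-multiply by D⁻¹: P = CD⁻¹.
det D = 3; the adjugate gives D⁻¹ = [[2/3, 7/3], [1/3, 5/3]].
P = CD⁻¹ = [[-27, 36], [7, -8]] · [[2/3, 7/3], [1/3, 5/3]] = [[-6, -3], [2, 3]].

P = [[-6, -3], [2, 3]]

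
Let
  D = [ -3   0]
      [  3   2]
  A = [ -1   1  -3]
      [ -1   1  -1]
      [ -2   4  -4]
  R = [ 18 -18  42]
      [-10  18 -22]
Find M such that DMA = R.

M = [[4, 2, 0], [-5, -3, 2]]

Left-multiply by D⁻¹ and right-multiply by A⁻¹: M = D⁻¹RA⁻¹.
det D = -6, so D⁻¹ = [[-1/3, 0], [1/2, 1/2]].
det A = 4; the adjugate gives A⁻¹ = [[0, -2, 1/2], [-1/2, -1/2, 1/2], [-1/2, 1/2, 0]].
D⁻¹R = [[-6, 6, -14], [4, 0, 10]].
M = (D⁻¹R)A⁻¹ = [[4, 2, 0], [-5, -3, 2]].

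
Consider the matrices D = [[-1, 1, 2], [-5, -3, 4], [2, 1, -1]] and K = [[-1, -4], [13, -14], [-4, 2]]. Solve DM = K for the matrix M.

M = [[0, -3], [-3, 3], [1, -5]]

Left-multiplying both sides by D⁻¹ gives M = D⁻¹K.
det D = 6, so D⁻¹ = [[-1/6, 1/2, 5/3], [1/2, -1/2, -1], [1/6, 1/2, 4/3]].
M = D⁻¹K = [[-1/6, 1/2, 5/3], [1/2, -1/2, -1], [1/6, 1/2, 4/3]] · [[-1, -4], [13, -14], [-4, 2]] = [[0, -3], [-3, 3], [1, -5]].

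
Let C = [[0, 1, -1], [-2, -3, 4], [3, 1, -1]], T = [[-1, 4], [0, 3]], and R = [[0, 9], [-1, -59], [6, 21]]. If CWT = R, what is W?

W = [[-2, 4], [-3, -1], [-3, -4]]

W = C⁻¹RT⁻¹ (apply C⁻¹ on the left and T⁻¹ on the right).
C has determinant 3; C⁻¹ = [[-1/3, 0, 1/3], [10/3, 1, 2/3], [7/3, 1, 2/3]].
det T = -3; the adjugate gives T⁻¹ = [[-1, 4/3], [0, 1/3]].
C⁻¹R = [[2, 4], [3, -15], [3, -24]].
W = (C⁻¹R)T⁻¹ = [[-2, 4], [-3, -1], [-3, -4]].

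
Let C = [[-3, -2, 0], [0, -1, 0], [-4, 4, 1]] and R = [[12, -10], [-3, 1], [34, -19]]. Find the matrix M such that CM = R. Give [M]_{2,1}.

Left-multiplying both sides by C⁻¹ gives M = C⁻¹R.
C has determinant 3; C⁻¹ = [[-1/3, 2/3, 0], [0, -1, 0], [-4/3, 20/3, 1]].
M = C⁻¹R = [[-1/3, 2/3, 0], [0, -1, 0], [-4/3, 20/3, 1]] · [[12, -10], [-3, 1], [34, -19]] = [[-6, 4], [3, -1], [-2, 1]].

3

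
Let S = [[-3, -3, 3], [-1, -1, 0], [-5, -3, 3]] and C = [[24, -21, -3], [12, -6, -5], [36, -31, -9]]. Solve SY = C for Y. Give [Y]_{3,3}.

Left-multiplying both sides by S⁻¹ gives Y = S⁻¹C.
det S = -6, so S⁻¹ = [[1/2, 0, -1/2], [-1/2, -1, 1/2], [1/3, -1, 0]].
Y = S⁻¹C = [[1/2, 0, -1/2], [-1/2, -1, 1/2], [1/3, -1, 0]] · [[24, -21, -3], [12, -6, -5], [36, -31, -9]] = [[-6, 5, 3], [-6, 1, 2], [-4, -1, 4]].

4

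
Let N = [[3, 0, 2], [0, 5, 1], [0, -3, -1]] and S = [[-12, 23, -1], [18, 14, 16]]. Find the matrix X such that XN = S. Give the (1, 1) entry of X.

N is on the right of X, so right-multiply by N⁻¹: X = SN⁻¹.
N has determinant -6; N⁻¹ = [[1/3, 1, 5/3], [0, 1/2, 1/2], [0, -3/2, -5/2]].
X = SN⁻¹ = [[-12, 23, -1], [18, 14, 16]] · [[1/3, 1, 5/3], [0, 1/2, 1/2], [0, -3/2, -5/2]] = [[-4, 1, -6], [6, 1, -3]].

-4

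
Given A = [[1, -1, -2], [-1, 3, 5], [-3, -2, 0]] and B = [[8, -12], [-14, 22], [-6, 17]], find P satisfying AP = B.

Since A multiplies P on the left, P = A⁻¹B.
A has determinant 3; A⁻¹ = [[10/3, 4/3, 1/3], [-5, -2, -1], [11/3, 5/3, 2/3]].
P = A⁻¹B = [[10/3, 4/3, 1/3], [-5, -2, -1], [11/3, 5/3, 2/3]] · [[8, -12], [-14, 22], [-6, 17]] = [[6, -5], [-6, -1], [2, 4]].

P = [[6, -5], [-6, -1], [2, 4]]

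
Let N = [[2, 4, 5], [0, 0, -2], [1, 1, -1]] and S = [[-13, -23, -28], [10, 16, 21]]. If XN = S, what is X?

X = [[-5, 3, -3], [3, -5, 4]]

Right-multiplying both sides by N⁻¹ gives X = SN⁻¹.
N has determinant -4; N⁻¹ = [[-1/2, -9/4, 2], [1/2, 7/4, -1], [0, -1/2, 0]].
X = SN⁻¹ = [[-13, -23, -28], [10, 16, 21]] · [[-1/2, -9/4, 2], [1/2, 7/4, -1], [0, -1/2, 0]] = [[-5, 3, -3], [3, -5, 4]].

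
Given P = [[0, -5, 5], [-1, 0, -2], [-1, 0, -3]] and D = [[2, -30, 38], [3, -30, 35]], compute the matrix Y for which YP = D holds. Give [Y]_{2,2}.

Right-multiplying both sides by P⁻¹ gives Y = DP⁻¹.
P has determinant 5; P⁻¹ = [[0, -3, 2], [-1/5, 1, -1], [0, 1, -1]].
Y = DP⁻¹ = [[2, -30, 38], [3, -30, 35]] · [[0, -3, 2], [-1/5, 1, -1], [0, 1, -1]] = [[6, 2, -4], [6, -4, 1]].

-4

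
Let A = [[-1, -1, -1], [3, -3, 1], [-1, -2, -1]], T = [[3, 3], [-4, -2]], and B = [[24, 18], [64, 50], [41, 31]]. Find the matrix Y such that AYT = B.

Y = [[2, -1], [-3, 2], [-3, 2]]

Isolating Y: multiply by A⁻¹ from the left and T⁻¹ from the right, so Y = A⁻¹BT⁻¹.
det A = 2; the adjugate gives A⁻¹ = [[5/2, 1/2, -2], [1, 0, -1], [-9/2, -1/2, 3]].
det T = 6; the adjugate gives T⁻¹ = [[-1/3, -1/2], [2/3, 1/2]].
A⁻¹B = [[10, 8], [-17, -13], [-17, -13]].
Y = (A⁻¹B)T⁻¹ = [[2, -1], [-3, 2], [-3, 2]].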